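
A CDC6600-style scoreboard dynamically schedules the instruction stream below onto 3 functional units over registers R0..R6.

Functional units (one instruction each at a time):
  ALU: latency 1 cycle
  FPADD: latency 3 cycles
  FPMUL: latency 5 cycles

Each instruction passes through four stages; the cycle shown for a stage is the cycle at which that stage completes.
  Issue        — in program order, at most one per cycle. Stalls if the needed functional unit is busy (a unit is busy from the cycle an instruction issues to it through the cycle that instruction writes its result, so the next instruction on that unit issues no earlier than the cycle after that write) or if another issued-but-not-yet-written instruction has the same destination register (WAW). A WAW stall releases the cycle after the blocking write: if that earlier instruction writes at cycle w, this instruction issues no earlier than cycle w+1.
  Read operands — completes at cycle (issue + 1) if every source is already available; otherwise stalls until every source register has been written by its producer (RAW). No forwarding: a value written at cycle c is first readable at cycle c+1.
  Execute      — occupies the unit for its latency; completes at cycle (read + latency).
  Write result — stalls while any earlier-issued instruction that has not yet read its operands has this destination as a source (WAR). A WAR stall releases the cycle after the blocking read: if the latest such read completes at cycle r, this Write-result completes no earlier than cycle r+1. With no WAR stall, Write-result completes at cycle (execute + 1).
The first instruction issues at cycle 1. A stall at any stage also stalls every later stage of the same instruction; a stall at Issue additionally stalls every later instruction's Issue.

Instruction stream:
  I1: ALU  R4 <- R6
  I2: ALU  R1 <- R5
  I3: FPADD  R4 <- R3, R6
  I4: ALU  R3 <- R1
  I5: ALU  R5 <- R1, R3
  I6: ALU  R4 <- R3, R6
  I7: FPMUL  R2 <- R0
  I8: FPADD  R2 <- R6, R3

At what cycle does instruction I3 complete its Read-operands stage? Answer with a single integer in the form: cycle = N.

cycle = 7

[I1] 1/2/3/4
[I2] 5/6/7/8  (struct: ALU busy until I1 writes@4)
[I3] 6/7/10/11
[I4] 9/10/11/12  (struct: ALU busy until I2 writes@8)
[I5] 13/14/15/16  (struct: ALU busy until I4 writes@12)
[I6] 17/18/19/20  (struct: ALU busy until I5 writes@16)
[I7] 18/19/24/25
[I8] 26/27/30/31  (WAW R2: wait I7 write@25)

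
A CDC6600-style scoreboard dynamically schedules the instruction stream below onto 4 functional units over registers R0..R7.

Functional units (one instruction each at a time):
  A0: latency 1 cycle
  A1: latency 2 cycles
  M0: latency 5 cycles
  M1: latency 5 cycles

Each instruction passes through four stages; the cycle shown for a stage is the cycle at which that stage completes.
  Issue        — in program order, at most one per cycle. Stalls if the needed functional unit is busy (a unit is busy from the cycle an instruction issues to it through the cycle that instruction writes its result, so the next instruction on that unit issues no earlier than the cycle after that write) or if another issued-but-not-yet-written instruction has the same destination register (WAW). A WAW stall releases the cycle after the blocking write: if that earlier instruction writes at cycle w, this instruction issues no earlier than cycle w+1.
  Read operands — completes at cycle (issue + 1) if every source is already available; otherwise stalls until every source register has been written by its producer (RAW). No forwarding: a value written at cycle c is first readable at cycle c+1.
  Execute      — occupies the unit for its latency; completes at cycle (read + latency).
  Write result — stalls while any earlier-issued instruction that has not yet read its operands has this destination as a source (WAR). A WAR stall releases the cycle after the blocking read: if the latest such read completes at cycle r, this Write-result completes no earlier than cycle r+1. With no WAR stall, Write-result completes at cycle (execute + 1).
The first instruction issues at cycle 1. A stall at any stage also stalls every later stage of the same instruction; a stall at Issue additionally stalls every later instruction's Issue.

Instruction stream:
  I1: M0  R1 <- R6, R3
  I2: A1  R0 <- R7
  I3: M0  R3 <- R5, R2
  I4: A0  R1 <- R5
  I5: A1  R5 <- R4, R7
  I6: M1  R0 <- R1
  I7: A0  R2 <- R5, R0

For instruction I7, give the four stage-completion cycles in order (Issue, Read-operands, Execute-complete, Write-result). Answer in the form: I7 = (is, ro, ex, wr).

cycle 1: I1 issues→M0
cycle 2: I1 reads · I2 issues→A1
cycle 3: I2 reads
cycle 5: I2 exec-done
cycle 6: I2 writes R0
cycle 7: I1 exec-done
cycle 8: I1 writes R1
cycle 9: I3 issues→M0
cycle 10: I3 reads · I4 issues→A0
cycle 11: I4 reads · I5 issues→A1
cycle 12: I4 exec-done · I5 reads · I6 issues→M1
cycle 13: I4 writes R1
cycle 14: I5 exec-done · I6 reads · I7 issues→A0
cycle 15: I3 exec-done · I5 writes R5
cycle 16: I3 writes R3
cycle 19: I6 exec-done
cycle 20: I6 writes R0
cycle 21: I7 reads
cycle 22: I7 exec-done
cycle 23: I7 writes R2

I7 = (14, 21, 22, 23)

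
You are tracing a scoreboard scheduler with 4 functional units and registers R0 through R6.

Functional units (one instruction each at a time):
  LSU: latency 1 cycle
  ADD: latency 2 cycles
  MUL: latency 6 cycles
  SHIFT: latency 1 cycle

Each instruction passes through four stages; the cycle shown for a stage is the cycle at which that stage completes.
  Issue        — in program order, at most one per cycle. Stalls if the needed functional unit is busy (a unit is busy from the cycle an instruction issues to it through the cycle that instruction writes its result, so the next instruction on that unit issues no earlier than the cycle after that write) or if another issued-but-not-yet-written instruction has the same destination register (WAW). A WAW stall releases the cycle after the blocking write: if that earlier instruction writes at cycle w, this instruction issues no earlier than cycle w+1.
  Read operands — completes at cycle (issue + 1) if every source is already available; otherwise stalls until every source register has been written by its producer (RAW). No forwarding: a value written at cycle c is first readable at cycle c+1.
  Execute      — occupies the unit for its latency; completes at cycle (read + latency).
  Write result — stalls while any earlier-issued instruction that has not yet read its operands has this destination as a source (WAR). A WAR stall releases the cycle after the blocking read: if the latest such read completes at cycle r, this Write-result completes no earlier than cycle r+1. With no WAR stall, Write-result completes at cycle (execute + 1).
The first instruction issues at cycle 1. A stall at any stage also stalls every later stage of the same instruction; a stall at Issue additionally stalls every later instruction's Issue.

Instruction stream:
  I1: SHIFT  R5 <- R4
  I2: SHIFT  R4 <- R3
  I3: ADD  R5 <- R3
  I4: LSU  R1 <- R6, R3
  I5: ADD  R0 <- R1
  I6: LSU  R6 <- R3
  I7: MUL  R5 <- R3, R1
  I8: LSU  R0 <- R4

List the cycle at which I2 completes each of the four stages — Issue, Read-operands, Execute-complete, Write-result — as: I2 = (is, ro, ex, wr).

I2 = (5, 6, 7, 8)

I1  is:1  ro:2  ex:3  wr:4
I2  is:5  ro:6  ex:7  wr:8  — struct: SHIFT busy until I1 writes@4
I3  is:6  ro:7  ex:9  wr:10
I4  is:7  ro:8  ex:9  wr:10
I5  is:11  ro:12  ex:14  wr:15  — struct: ADD busy until I3 writes@10
I6  is:12  ro:13  ex:14  wr:15
I7  is:13  ro:14  ex:20  wr:21
I8  is:16  ro:17  ex:18  wr:19  — struct: LSU busy until I6 writes@15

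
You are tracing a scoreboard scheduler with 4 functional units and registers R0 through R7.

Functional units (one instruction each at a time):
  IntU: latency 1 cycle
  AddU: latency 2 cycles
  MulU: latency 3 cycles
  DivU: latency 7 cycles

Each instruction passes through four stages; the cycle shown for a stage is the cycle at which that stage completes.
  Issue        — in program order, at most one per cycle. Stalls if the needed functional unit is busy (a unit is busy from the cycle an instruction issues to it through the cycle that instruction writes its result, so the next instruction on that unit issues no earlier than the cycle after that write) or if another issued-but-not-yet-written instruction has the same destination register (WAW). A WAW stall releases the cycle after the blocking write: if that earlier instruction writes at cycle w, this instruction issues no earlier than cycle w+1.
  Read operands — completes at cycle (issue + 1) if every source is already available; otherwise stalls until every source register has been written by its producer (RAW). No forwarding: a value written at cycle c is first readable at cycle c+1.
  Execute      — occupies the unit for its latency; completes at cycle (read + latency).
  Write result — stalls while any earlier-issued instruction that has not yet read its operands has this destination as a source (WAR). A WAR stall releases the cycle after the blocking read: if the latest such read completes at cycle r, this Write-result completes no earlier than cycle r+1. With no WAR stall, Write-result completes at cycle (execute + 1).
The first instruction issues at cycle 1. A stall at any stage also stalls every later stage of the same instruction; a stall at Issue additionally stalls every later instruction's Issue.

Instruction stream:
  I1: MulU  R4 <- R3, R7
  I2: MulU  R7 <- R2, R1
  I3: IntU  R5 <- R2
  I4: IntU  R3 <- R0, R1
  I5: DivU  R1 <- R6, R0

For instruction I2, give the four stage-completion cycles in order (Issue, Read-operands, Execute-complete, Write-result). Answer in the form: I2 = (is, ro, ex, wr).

1) issue 1, read 2, done 5, write 6
2) issue 7, read 8, done 11, write 12  <struct: MulU busy until I1 writes@6>
3) issue 8, read 9, done 10, write 11
4) issue 12, read 13, done 14, write 15  <struct: IntU busy until I3 writes@11>
5) issue 13, read 14, done 21, write 22

I2 = (7, 8, 11, 12)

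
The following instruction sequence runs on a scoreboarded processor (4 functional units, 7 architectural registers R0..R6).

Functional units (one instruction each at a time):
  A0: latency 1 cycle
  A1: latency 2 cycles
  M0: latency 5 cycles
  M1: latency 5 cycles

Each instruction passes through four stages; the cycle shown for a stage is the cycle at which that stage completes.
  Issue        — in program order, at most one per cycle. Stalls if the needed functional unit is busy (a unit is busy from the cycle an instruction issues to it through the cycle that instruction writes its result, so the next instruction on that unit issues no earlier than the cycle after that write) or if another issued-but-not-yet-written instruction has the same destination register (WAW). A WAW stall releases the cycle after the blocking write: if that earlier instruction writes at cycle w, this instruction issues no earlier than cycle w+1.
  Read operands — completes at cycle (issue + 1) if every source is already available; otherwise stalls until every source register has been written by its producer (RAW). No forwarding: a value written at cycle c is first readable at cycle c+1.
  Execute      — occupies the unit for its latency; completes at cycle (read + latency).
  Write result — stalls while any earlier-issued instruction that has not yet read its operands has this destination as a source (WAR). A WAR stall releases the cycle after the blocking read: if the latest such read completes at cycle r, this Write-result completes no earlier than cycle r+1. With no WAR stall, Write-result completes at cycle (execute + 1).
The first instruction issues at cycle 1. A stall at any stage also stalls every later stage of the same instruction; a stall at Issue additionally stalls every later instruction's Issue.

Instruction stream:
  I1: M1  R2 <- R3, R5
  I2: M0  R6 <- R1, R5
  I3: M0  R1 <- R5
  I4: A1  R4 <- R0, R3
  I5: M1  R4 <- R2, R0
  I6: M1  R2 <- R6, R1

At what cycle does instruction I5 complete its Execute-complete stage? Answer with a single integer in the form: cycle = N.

cycle = 22

  I1 | 1 | 2 | 7 | 8
  I2 | 2 | 3 | 8 | 9
  I3 | 10 | 11 | 16 | 17   struct: M0 busy until I2 writes@9
  I4 | 11 | 12 | 14 | 15
  I5 | 16 | 17 | 22 | 23   WAW R4: wait I4 write@15
  I6 | 24 | 25 | 30 | 31   struct: M1 busy until I5 writes@23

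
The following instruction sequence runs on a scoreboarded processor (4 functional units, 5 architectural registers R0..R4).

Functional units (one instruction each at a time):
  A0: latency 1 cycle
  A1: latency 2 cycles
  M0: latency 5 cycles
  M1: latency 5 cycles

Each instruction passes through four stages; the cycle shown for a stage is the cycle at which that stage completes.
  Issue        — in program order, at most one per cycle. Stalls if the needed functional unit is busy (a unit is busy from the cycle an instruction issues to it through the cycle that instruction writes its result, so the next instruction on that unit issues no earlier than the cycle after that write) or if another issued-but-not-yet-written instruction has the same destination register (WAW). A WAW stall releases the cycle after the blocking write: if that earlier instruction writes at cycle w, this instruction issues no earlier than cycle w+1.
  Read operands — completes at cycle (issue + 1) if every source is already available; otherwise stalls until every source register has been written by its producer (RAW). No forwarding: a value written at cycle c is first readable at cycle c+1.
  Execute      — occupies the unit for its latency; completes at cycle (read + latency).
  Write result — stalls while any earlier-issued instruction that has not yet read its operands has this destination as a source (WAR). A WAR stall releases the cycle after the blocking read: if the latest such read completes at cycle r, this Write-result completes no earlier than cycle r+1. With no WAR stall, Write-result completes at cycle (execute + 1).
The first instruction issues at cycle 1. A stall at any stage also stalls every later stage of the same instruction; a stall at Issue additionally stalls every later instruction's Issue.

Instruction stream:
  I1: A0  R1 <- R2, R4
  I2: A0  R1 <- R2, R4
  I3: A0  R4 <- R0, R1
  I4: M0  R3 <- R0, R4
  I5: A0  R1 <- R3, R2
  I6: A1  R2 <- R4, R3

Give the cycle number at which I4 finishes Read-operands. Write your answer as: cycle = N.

cycle 1: I1 issues→A0
cycle 2: I1 reads
cycle 3: I1 exec-done
cycle 4: I1 writes R1
cycle 5: I2 issues→A0
cycle 6: I2 reads
cycle 7: I2 exec-done
cycle 8: I2 writes R1
cycle 9: I3 issues→A0
cycle 10: I3 reads · I4 issues→M0
cycle 11: I3 exec-done
cycle 12: I3 writes R4
cycle 13: I4 reads · I5 issues→A0
cycle 14: I6 issues→A1
cycle 18: I4 exec-done
cycle 19: I4 writes R3
cycle 20: I5 reads · I6 reads
cycle 21: I5 exec-done
cycle 22: I5 writes R1 · I6 exec-done
cycle 23: I6 writes R2

cycle = 13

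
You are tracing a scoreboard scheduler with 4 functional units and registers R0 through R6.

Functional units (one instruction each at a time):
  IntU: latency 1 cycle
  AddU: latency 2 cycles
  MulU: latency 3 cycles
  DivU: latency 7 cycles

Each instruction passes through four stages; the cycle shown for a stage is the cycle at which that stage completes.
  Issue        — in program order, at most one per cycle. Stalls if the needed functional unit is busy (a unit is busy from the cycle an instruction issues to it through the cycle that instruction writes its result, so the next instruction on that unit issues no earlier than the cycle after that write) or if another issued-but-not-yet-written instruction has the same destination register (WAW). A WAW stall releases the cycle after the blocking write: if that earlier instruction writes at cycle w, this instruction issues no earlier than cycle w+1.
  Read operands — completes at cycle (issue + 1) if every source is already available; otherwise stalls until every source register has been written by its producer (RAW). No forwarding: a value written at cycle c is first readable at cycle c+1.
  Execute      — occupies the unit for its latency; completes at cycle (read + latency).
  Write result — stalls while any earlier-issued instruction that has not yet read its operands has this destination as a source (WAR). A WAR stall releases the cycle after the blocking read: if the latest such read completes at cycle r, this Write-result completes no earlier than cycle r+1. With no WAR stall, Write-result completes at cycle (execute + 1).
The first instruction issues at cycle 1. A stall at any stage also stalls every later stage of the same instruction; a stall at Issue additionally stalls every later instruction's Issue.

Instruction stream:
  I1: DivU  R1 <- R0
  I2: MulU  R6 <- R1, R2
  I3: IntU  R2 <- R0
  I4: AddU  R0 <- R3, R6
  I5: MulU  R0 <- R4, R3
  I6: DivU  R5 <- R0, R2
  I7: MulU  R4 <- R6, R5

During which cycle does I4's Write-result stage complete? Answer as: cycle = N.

  I1 | 1 | 2 | 9 | 10
  I2 | 2 | 11 | 14 | 15   RAW R1: wait I1 write@10
  I3 | 3 | 4 | 5 | 12   WAR R2: wait I2 read@11
  I4 | 4 | 16 | 18 | 19   RAW R6: wait I2 write@15
  I5 | 20 | 21 | 24 | 25   WAW R0: wait I4 write@19
  I6 | 21 | 26 | 33 | 34   RAW R0: wait I5 write@25
  I7 | 26 | 35 | 38 | 39   struct: MulU busy until I5 writes@25 · RAW R5: wait I6 write@34

cycle = 19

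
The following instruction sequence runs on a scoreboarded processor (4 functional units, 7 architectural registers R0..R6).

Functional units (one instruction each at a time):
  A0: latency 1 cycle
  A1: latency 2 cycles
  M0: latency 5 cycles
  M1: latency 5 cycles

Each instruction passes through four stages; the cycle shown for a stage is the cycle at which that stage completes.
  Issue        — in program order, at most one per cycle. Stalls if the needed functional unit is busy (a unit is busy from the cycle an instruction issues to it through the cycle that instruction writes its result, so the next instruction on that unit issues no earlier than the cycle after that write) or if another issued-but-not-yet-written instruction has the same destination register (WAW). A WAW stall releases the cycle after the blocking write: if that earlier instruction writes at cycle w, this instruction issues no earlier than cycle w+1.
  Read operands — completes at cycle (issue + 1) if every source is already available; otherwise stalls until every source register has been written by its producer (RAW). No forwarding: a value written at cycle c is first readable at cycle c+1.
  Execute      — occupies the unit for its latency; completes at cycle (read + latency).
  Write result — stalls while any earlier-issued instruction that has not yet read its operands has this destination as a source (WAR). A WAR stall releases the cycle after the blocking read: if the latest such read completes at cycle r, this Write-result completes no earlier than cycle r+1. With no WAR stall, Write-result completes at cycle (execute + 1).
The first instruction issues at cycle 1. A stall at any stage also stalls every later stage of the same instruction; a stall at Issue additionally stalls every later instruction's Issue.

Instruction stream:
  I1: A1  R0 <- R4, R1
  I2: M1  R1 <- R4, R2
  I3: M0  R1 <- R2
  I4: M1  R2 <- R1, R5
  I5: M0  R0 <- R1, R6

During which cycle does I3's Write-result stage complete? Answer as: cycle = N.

cycle = 17

[1] issue I1 (A1)
[2] I1 read-ops; issue I2 (M1)
[3] I2 read-ops
[4] I1 finished on A1
[5] I1→R0
[8] I2 finished on M1
[9] I2→R1
[10] issue I3 (M0)
[11] I3 read-ops; issue I4 (M1)
[16] I3 finished on M0
[17] I3→R1
[18] I4 read-ops; issue I5 (M0)
[19] I5 read-ops
[23] I4 finished on M1
[24] I4→R2; I5 finished on M0
[25] I5→R0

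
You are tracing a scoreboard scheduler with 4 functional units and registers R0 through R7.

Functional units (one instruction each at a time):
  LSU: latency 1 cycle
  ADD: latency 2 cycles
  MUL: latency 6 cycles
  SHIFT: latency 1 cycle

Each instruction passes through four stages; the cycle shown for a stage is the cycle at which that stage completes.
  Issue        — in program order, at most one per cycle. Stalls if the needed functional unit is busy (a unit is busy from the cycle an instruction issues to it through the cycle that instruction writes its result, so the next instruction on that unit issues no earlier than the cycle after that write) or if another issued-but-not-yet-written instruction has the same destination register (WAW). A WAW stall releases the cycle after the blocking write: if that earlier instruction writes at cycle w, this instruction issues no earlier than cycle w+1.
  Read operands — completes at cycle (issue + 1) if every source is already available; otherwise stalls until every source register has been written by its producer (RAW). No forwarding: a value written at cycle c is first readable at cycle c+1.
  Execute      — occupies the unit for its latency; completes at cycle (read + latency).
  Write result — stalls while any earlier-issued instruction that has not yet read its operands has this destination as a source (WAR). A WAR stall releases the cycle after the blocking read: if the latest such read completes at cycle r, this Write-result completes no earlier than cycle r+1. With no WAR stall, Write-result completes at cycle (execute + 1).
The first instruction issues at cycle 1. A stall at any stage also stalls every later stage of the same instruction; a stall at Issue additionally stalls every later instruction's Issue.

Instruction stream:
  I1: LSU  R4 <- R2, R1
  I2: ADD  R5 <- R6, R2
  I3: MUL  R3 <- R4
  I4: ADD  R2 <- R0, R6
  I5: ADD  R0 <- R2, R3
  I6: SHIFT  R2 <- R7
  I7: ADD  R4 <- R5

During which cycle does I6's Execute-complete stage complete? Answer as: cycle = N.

[1] I1→LSU
[2] I1 RO · I2→ADD
[3] I1 EX · I2 RO · I3→MUL
[4] I1 WR R4
[5] I2 EX · I3 RO
[6] I2 WR R5
[7] I4→ADD
[8] I4 RO
[10] I4 EX
[11] I3 EX · I4 WR R2
[12] I3 WR R3 · I5→ADD
[13] I5 RO · I6→SHIFT
[14] I6 RO
[15] I5 EX · I6 EX
[16] I5 WR R0 · I6 WR R2
[17] I7→ADD
[18] I7 RO
[20] I7 EX
[21] I7 WR R4

cycle = 15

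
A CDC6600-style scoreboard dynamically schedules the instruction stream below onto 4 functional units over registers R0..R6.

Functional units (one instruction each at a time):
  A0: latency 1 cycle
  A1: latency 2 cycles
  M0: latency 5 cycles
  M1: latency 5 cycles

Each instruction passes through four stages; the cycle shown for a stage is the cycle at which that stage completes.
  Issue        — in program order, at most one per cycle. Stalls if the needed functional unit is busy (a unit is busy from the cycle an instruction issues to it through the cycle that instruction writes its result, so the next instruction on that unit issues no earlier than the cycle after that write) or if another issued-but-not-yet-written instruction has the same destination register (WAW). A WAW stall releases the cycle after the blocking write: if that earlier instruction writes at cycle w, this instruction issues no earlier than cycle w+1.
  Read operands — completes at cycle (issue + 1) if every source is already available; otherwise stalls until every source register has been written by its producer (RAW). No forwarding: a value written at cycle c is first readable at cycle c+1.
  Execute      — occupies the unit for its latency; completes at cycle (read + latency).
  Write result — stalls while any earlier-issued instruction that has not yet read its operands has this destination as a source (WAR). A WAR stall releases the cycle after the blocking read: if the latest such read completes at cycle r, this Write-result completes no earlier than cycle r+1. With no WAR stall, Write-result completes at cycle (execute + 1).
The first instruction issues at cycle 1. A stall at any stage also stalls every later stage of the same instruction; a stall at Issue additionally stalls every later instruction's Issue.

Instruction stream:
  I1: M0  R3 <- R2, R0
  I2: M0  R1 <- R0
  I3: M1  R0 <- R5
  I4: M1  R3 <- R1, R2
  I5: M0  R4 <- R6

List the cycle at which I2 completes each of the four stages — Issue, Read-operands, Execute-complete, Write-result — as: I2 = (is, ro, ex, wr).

I1: IS=1 RO=2 EX=7 WR=8
I2: IS=9 RO=10 EX=15 WR=16  [struct: M0 busy until I1 writes@8]
I3: IS=10 RO=11 EX=16 WR=17
I4: IS=18 RO=19 EX=24 WR=25  [struct: M1 busy until I3 writes@17]
I5: IS=19 RO=20 EX=25 WR=26

I2 = (9, 10, 15, 16)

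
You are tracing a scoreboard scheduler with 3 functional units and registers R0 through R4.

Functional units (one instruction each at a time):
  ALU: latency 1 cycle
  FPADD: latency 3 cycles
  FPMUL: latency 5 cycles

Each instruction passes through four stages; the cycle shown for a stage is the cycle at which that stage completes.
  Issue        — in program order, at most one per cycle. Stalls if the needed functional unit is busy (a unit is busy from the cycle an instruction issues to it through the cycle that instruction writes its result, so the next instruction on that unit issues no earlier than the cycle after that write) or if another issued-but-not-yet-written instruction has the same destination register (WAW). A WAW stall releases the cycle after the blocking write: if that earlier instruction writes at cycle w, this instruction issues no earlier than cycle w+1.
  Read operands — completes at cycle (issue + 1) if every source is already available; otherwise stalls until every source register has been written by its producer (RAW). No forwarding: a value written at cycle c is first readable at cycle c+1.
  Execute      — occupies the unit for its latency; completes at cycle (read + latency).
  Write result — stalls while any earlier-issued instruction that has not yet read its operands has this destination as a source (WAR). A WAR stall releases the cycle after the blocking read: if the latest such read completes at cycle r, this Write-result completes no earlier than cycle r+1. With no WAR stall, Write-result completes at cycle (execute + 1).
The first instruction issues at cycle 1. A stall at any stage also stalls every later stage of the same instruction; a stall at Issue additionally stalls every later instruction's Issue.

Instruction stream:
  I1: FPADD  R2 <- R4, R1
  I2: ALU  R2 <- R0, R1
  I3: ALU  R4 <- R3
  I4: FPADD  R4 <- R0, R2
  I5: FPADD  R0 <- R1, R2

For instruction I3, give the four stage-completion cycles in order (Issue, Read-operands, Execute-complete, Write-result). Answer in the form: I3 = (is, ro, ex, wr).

I3 = (11, 12, 13, 14)

c1: I1 issues→FPADD
c2: I1 reads
c5: I1 exec-done
c6: I1 writes R2
c7: I2 issues→ALU
c8: I2 reads
c9: I2 exec-done
c10: I2 writes R2
c11: I3 issues→ALU
c12: I3 reads
c13: I3 exec-done
c14: I3 writes R4
c15: I4 issues→FPADD
c16: I4 reads
c19: I4 exec-done
c20: I4 writes R4
c21: I5 issues→FPADD
c22: I5 reads
c25: I5 exec-done
c26: I5 writes R0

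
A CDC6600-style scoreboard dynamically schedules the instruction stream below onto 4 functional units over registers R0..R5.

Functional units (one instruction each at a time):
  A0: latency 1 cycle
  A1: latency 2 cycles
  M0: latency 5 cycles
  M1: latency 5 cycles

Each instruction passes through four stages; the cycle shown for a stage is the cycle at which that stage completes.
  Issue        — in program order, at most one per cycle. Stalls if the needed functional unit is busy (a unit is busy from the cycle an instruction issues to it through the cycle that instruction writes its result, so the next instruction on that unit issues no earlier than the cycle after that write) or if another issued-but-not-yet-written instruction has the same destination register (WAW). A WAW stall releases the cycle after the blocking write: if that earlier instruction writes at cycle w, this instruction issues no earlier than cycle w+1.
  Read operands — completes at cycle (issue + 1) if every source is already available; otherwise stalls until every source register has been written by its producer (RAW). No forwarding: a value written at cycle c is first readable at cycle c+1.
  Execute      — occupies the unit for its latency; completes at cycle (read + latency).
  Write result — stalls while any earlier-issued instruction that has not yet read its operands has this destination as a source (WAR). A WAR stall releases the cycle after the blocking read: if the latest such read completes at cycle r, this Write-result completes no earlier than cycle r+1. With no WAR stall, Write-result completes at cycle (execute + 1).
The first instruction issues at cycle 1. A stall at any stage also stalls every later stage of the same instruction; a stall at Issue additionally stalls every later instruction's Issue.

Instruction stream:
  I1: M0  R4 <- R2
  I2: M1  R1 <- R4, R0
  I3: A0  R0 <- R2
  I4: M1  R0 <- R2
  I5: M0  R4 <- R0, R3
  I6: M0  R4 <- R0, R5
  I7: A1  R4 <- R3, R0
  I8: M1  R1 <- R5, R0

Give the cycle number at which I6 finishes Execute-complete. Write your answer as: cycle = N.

cycle = 37

I1  is:1  ro:2  ex:7  wr:8
I2  is:2  ro:9  ex:14  wr:15  — RAW R4: wait I1 write@8
I3  is:3  ro:4  ex:5  wr:10  — WAR R0: wait I2 read@9
I4  is:16  ro:17  ex:22  wr:23  — struct: M1 busy until I2 writes@15
I5  is:17  ro:24  ex:29  wr:30  — RAW R0: wait I4 write@23
I6  is:31  ro:32  ex:37  wr:38  — struct: M0 busy until I5 writes@30
I7  is:39  ro:40  ex:42  wr:43  — WAW R4: wait I6 write@38
I8  is:40  ro:41  ex:46  wr:47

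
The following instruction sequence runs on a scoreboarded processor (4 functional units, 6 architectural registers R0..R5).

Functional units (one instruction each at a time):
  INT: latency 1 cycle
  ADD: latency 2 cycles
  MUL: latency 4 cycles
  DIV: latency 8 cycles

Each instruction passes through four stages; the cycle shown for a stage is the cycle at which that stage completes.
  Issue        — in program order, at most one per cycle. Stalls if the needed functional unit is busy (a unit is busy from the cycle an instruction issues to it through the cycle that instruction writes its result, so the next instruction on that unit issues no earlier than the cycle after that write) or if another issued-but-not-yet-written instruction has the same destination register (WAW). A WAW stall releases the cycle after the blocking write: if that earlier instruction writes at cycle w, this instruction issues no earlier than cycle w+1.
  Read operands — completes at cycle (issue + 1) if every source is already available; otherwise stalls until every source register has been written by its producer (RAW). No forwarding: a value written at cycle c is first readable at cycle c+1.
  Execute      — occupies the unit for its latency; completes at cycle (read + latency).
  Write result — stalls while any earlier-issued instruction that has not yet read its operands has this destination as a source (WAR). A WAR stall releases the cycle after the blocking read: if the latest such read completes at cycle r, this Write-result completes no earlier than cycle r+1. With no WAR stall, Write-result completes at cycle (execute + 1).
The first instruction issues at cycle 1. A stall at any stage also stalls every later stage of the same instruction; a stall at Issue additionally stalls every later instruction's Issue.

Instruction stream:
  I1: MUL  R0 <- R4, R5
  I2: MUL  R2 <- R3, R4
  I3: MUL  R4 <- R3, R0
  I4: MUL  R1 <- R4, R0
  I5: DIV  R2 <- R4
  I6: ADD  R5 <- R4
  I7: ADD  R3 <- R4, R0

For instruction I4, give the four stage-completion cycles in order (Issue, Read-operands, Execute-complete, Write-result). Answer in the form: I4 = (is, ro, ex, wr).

I4 = (22, 23, 27, 28)

  I1 | 1 | 2 | 6 | 7
  I2 | 8 | 9 | 13 | 14   struct: MUL busy until I1 writes@7
  I3 | 15 | 16 | 20 | 21   struct: MUL busy until I2 writes@14
  I4 | 22 | 23 | 27 | 28   struct: MUL busy until I3 writes@21
  I5 | 23 | 24 | 32 | 33
  I6 | 24 | 25 | 27 | 28
  I7 | 29 | 30 | 32 | 33   struct: ADD busy until I6 writes@28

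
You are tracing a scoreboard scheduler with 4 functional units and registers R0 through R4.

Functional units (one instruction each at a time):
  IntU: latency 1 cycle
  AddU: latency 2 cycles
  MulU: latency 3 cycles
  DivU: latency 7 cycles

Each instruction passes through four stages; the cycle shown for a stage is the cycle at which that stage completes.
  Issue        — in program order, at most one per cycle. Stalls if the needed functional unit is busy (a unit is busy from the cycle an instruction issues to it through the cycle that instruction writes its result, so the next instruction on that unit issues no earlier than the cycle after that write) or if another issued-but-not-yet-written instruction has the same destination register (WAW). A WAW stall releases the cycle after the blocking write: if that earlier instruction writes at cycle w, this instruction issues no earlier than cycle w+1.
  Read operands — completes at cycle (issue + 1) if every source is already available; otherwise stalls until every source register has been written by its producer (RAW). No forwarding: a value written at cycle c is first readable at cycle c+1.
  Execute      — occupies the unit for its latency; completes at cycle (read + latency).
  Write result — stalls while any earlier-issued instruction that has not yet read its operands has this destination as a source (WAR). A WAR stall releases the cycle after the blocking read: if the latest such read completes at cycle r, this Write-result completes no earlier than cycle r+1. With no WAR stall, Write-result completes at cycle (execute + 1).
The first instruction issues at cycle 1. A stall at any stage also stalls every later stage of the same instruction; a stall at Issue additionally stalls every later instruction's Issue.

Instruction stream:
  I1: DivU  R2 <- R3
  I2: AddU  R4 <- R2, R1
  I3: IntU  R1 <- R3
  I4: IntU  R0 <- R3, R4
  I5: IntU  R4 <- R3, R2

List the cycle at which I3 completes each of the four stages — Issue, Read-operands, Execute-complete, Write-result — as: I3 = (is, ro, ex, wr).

I3 = (3, 4, 5, 12)

c1: issue I1 (DivU)
c2: I1 read-ops | issue I2 (AddU)
c3: issue I3 (IntU)
c4: I3 read-ops
c5: I3 finished on IntU
c9: I1 finished on DivU
c10: I1→R2
c11: I2 read-ops
c12: I3→R1
c13: I2 finished on AddU | issue I4 (IntU)
c14: I2→R4
c15: I4 read-ops
c16: I4 finished on IntU
c17: I4→R0
c18: issue I5 (IntU)
c19: I5 read-ops
c20: I5 finished on IntU
c21: I5→R4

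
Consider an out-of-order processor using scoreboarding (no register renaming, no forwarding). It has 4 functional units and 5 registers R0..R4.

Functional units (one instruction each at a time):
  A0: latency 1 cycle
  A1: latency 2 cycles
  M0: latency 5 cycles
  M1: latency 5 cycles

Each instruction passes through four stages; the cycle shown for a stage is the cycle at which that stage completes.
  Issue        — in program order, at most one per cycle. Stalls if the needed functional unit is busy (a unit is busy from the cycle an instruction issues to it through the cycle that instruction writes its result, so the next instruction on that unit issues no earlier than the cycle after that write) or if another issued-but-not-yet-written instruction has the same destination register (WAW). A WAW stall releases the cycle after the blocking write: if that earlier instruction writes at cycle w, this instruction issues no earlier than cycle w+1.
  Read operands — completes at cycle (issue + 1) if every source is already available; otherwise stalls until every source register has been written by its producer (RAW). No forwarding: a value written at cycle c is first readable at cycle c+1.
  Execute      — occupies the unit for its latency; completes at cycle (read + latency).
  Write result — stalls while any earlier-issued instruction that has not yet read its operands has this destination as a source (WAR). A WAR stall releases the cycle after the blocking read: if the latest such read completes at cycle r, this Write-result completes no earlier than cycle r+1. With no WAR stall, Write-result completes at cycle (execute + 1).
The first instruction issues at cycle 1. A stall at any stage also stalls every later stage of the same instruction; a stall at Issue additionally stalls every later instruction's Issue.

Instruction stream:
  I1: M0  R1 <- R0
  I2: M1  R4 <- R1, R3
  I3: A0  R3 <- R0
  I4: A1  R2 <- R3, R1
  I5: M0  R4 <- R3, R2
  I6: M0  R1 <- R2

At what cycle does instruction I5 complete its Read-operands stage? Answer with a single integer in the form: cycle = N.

cycle = 17

I1: IS=1 RO=2 EX=7 WR=8
I2: IS=2 RO=9 EX=14 WR=15  [RAW R1: wait I1 write@8]
I3: IS=3 RO=4 EX=5 WR=10  [WAR R3: wait I2 read@9]
I4: IS=4 RO=11 EX=13 WR=14  [RAW R3: wait I3 write@10]
I5: IS=16 RO=17 EX=22 WR=23  [WAW R4: wait I2 write@15]
I6: IS=24 RO=25 EX=30 WR=31  [struct: M0 busy until I5 writes@23]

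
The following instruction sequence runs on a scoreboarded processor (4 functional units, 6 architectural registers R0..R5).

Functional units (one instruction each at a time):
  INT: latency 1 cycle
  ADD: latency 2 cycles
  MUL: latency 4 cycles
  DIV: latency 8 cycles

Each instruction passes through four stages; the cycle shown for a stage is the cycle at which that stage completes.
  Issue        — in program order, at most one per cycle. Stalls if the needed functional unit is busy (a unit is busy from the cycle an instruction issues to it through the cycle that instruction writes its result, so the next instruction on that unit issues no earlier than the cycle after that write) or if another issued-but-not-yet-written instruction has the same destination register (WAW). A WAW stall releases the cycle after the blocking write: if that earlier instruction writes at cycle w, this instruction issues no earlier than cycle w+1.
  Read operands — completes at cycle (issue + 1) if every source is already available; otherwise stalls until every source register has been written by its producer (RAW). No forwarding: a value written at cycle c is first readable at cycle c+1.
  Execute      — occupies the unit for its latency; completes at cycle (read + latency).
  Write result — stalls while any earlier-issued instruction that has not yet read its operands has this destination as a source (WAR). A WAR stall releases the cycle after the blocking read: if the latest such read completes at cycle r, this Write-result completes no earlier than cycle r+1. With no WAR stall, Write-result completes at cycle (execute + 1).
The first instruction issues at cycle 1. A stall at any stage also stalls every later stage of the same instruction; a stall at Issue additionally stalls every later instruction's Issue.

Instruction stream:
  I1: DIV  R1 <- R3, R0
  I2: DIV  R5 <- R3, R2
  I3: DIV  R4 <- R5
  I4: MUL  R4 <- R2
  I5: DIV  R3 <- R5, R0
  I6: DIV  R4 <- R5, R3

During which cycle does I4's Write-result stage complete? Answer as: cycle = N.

1) issue 1, read 2, done 10, write 11
2) issue 12, read 13, done 21, write 22  <struct: DIV busy until I1 writes@11>
3) issue 23, read 24, done 32, write 33  <struct: DIV busy until I2 writes@22>
4) issue 34, read 35, done 39, write 40  <WAW R4: wait I3 write@33>
5) issue 35, read 36, done 44, write 45
6) issue 46, read 47, done 55, write 56  <struct: DIV busy until I5 writes@45>

cycle = 40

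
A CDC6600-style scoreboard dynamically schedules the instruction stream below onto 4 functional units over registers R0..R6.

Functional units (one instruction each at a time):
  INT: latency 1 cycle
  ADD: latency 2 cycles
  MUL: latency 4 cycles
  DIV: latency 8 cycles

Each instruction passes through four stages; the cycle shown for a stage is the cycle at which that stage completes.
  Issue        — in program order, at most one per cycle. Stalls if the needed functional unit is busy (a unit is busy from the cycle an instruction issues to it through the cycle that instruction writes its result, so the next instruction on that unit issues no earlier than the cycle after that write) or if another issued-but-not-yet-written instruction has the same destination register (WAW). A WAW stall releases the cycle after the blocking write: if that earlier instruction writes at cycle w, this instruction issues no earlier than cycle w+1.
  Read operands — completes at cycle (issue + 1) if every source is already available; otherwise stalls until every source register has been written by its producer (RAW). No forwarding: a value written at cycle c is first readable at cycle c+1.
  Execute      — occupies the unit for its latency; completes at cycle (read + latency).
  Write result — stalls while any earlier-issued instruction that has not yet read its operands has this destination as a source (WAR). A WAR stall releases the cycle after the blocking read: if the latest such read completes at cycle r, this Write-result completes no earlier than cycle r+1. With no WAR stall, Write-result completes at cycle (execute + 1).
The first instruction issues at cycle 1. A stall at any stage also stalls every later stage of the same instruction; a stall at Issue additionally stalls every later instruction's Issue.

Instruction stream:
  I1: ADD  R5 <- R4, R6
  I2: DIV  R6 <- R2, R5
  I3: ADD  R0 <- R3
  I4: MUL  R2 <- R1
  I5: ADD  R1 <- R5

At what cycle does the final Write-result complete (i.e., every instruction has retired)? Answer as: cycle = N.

I1: IS=1 RO=2 EX=4 WR=5
I2: IS=2 RO=6 EX=14 WR=15  [RAW R5: wait I1 write@5]
I3: IS=6 RO=7 EX=9 WR=10  [struct: ADD busy until I1 writes@5]
I4: IS=7 RO=8 EX=12 WR=13
I5: IS=11 RO=12 EX=14 WR=15  [struct: ADD busy until I3 writes@10]

cycle = 15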